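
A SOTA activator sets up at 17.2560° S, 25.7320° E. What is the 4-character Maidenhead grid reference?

Shift to the Maidenhead origin (180°W, 90°S): lon 205.73, lat 72.74.
Field (20°×10°, letters A–R): 205.73/20 → 10 → K, 72.74/10 → 7 → H; chars KH.
Square (2°×1°, digits 0–9): 5.73/2 → 2, 2.74/1 → 2; chars 22.

KH22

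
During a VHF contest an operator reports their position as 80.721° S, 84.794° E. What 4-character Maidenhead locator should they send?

Shift to the Maidenhead origin (180°W, 90°S): lon 264.79, lat 9.28.
Field (20°×10°, letters A–R): lon ⌊264.79/20⌋ = 13 → N; lat ⌊9.28/10⌋ = 0 → A.
Square (2°×1°, digits 0–9): lon ⌊4.79/2⌋ = 2; lat ⌊9.28/1⌋ = 9.

NA29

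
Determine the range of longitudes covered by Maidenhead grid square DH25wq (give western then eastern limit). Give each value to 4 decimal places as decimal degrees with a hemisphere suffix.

114.1667° W, 114.0833° W

Field D=3, H=7: +3·20° lon, +7·10° lat → SW at lon -120°, lat -20°.
Square 2, 5: +2·2° lon, +5·1° lat → SW at lon -116°, lat -15°.
Subsquare w=22, q=16: +22·0.0833333° lon, +16·0.0416667° lat → SW at lon -114.167°, lat -14.3333°.
Cell spans 0.0833333° lon × 0.0416667° lat.
west 114.1667° W, east 114.0833° W.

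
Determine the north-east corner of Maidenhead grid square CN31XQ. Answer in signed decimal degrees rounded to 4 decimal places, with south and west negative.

Field C=2, N=13: +2·20° lon, +13·10° lat → SW at lon -140°, lat 40°.
Square 3, 1: +3·2° lon, +1·1° lat → SW at lon -134°, lat 41°.
Subsquare x=23, q=16: +23·0.0833333° lon, +16·0.0416667° lat → SW at lon -132.083°, lat 41.6667°.
Cell spans 0.0833333° lon × 0.0416667° lat. NE corner is SW corner plus one full cell.
latitude 41.7083, longitude -132.0000.

41.7083, -132.0000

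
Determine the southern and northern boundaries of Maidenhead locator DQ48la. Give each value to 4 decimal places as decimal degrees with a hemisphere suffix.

78.0000° N, 78.0417° N

Field D=3, Q=16: +3·20° lon, +16·10° lat → SW at lon -120°, lat 70°.
Square 4, 8: +4·2° lon, +8·1° lat → SW at lon -112°, lat 78°.
Subsquare l=11, a=0: +11·0.0833333° lon, +0·0.0416667° lat → SW at lon -111.083°, lat 78°.
Cell spans 0.0833333° lon × 0.0416667° lat.
south 78.0000° N, north 78.0417° N.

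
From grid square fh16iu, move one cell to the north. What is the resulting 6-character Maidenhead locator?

FH16iv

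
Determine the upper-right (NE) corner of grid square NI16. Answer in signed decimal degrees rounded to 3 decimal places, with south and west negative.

Field N=13, I=8: +13·20° lon, +8·10° lat → SW at lon 80°, lat -10°.
Square 1, 6: +1·2° lon, +6·1° lat → SW at lon 82°, lat -4°.
Cell spans 2° lon × 1° lat. NE corner is SW corner plus one full cell.
latitude -3.000, longitude 84.000.

-3.000, 84.000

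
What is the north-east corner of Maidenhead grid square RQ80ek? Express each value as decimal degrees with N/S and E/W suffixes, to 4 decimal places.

Field R=17, Q=16: +17·20° lon, +16·10° lat → SW at lon 160°, lat 70°.
Square 8, 0: +8·2° lon, +0·1° lat → SW at lon 176°, lat 70°.
Subsquare e=4, k=10: +4·0.0833333° lon, +10·0.0416667° lat → SW at lon 176.333°, lat 70.4167°.
Cell spans 0.0833333° lon × 0.0416667° lat. NE corner is SW corner plus one full cell.
latitude 70.4583° N, longitude 176.4167° E.

70.4583° N, 176.4167° E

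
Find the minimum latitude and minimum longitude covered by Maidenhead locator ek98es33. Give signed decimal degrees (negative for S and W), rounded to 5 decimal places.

18.76250, -81.64167

Field E=4, K=10: +4·20° lon, +10·10° lat → SW at lon -100°, lat 10°.
Square 9, 8: +9·2° lon, +8·1° lat → SW at lon -82°, lat 18°.
Subsquare e=4, s=18: +4·0.0833333° lon, +18·0.0416667° lat → SW at lon -81.6667°, lat 18.75°.
Extended square 3, 3: +3·0.00833333° lon, +3·0.00416667° lat → SW at lon -81.6417°, lat 18.7625°.
latitude 18.76250, longitude -81.64167.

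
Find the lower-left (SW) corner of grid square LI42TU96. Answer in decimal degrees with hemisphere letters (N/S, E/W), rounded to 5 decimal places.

Field L=11, I=8: +11·20° lon, +8·10° lat → SW at lon 40°, lat -10°.
Square 4, 2: +4·2° lon, +2·1° lat → SW at lon 48°, lat -8°.
Subsquare t=19, u=20: +19·0.0833333° lon, +20·0.0416667° lat → SW at lon 49.5833°, lat -7.16667°.
Extended square 9, 6: +9·0.00833333° lon, +6·0.00416667° lat → SW at lon 49.6583°, lat -7.14167°.
latitude 7.14167° S, longitude 49.65833° E.

7.14167° S, 49.65833° E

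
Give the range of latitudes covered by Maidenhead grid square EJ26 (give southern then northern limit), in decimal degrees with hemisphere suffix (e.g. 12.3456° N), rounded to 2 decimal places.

6.00° N, 7.00° N

Field E=4, J=9: +4·20° lon, +9·10° lat → SW at lon -100°, lat 0°.
Square 2, 6: +2·2° lon, +6·1° lat → SW at lon -96°, lat 6°.
Cell spans 2° lon × 1° lat.
south 6.00° N, north 7.00° N.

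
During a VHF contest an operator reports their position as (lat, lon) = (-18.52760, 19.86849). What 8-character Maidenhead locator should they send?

JH91wl43

Offset from 180°W / 90°S: lon 199.86849°, lat 71.47240°.
Field: 199.86849/20 → 9 → J, 71.47240/10 → 7 → H; chars JH.
Square: 19.86849/2 → 9, 1.47240/1 → 1; chars 91.
Subsquare: 1.86849/0.0833333 → 22 → w, 0.47240/0.0416667 → 11 → l; chars wl.
Extended square: 0.03516/0.00833333 → 4, 0.01407/0.00416667 → 3; chars 43.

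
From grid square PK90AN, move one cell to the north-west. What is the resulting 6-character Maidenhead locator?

Longitude subsquare a = 0; −1 → -1, wraps to 23 = x, carry into square.
Longitude square 9; −1 → 8.
Latitude subsquare n = 13; +1 → 14 = o.

PK80xo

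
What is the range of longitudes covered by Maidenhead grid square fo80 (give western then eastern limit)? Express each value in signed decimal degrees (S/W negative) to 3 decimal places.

-64.000, -62.000

Field F=5, O=14: +5·20° lon, +14·10° lat → SW at lon -80°, lat 50°.
Square 8, 0: +8·2° lon, +0·1° lat → SW at lon -64°, lat 50°.
Cell spans 2° lon × 1° lat.
west -64.000, east -62.000.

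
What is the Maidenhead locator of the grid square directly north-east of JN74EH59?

JN74ei60

Longitude extended square 5; +1 → 6.
Latitude extended square 9; +1 → 10, wraps to 0, carry into subsquare.
Latitude subsquare h = 7; +1 → 8 = i.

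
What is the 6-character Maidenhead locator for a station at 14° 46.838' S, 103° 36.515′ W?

Shift to the Maidenhead origin (180°W, 90°S): lon 76.3914, lat 75.2194.
Field (20°×10°, letters A–R): 76.3914/20 → 3 → D, 75.2194/10 → 7 → H; chars DH.
Square (2°×1°, digits 0–9): 16.3914/2 → 8, 5.2194/1 → 5; chars 85.
Subsquare (5′×2.5′, letters a–x): 0.3914/0.0833333 → 4 → e, 0.2194/0.0416667 → 5 → f; chars ef.

DH85ef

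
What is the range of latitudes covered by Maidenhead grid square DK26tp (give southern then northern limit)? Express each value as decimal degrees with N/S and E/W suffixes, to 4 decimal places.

16.6250° N, 16.6667° N

Field D=3, K=10: +3·20° lon, +10·10° lat → SW at lon -120°, lat 10°.
Square 2, 6: +2·2° lon, +6·1° lat → SW at lon -116°, lat 16°.
Subsquare t=19, p=15: +19·0.0833333° lon, +15·0.0416667° lat → SW at lon -114.417°, lat 16.625°.
Cell spans 0.0833333° lon × 0.0416667° lat.
south 16.6250° N, north 16.6667° N.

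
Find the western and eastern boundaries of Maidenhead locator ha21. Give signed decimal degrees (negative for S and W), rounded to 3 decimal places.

-36.000, -34.000

Field H=7, A=0: +7·20° lon, +0·10° lat → SW at lon -40°, lat -90°.
Square 2, 1: +2·2° lon, +1·1° lat → SW at lon -36°, lat -89°.
Cell spans 2° lon × 1° lat.
west -36.000, east -34.000.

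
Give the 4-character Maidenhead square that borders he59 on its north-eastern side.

Longitude square 5; +1 → 6.
Latitude square 9; +1 → 10, wraps to 0, carry into field.
Latitude field E = 4; +1 → 5 = F.

HF60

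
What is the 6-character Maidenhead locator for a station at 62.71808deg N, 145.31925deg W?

BP72ir

Offset from 180°W / 90°S: lon 34.6807°, lat 152.7181°.
Field: 34.6807/20 → 1 → B, 152.7181/10 → 15 → P; chars BP.
Square: 14.6807/2 → 7, 2.7181/1 → 2; chars 72.
Subsquare: 0.6807/0.0833333 → 8 → i, 0.7181/0.0416667 → 17 → r; chars ir.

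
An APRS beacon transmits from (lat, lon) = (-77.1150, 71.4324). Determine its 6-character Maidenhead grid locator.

MB52rv

Shift to the Maidenhead origin (180°W, 90°S): lon 251.4324, lat 12.8850.
Field: lon ⌊251.4324/20⌋ = 12 → M; lat ⌊12.8850/10⌋ = 1 → B.
Square: lon ⌊11.4324/2⌋ = 5; lat ⌊2.8850/1⌋ = 2.
Subsquare: lon ⌊1.4324/0.0833333⌋ = 17 → r; lat ⌊0.8850/0.0416667⌋ = 21 → v.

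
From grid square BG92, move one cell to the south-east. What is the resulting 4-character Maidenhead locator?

CG01

Longitude square 9; +1 → 10, wraps to 0, carry into field.
Longitude field B = 1; +1 → 2 = C.
Latitude square 2; −1 → 1.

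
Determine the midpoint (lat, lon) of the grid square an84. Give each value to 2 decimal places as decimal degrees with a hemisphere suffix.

Field A=0, N=13: +0·20° lon, +13·10° lat → SW at lon -180°, lat 40°.
Square 8, 4: +8·2° lon, +4·1° lat → SW at lon -164°, lat 44°.
Cell spans 2° lon × 1° lat. Centre is SW corner plus half of each.
latitude 44.50° N, longitude 163.00° W.

44.50° N, 163.00° W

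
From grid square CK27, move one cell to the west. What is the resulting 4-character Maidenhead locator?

CK17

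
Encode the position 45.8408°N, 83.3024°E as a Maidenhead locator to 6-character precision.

NN15pu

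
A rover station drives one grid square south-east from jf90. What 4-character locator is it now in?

KE09

Longitude square 9; +1 → 10, wraps to 0, carry into field.
Longitude field J = 9; +1 → 10 = K.
Latitude square 0; −1 → -1, wraps to 9, carry into field.
Latitude field F = 5; −1 → 4 = E.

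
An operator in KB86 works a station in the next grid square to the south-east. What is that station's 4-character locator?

KB95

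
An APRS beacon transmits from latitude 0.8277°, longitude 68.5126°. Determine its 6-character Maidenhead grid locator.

Shift to the Maidenhead origin (180°W, 90°S): lon 248.5126, lat 90.8277.
Field (20°×10°, letters A–R): lon ⌊248.5126/20⌋ = 12 → M; lat ⌊90.8277/10⌋ = 9 → J.
Square (2°×1°, digits 0–9): lon ⌊8.5126/2⌋ = 4; lat ⌊0.8277/1⌋ = 0.
Subsquare (5′×2.5′, letters a–x): lon ⌊0.5126/0.0833333⌋ = 6 → g; lat ⌊0.8277/0.0416667⌋ = 19 → t.

MJ40gt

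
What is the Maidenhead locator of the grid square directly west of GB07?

FB97

Longitude square 0; −1 → -1, wraps to 9, carry into field.
Longitude field G = 6; −1 → 5 = F.
The latitude characters are unchanged.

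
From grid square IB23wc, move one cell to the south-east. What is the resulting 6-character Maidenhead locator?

IB23xb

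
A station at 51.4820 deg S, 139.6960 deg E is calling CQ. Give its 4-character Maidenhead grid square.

Offset from 180°W / 90°S: lon 319.70°, lat 38.52°.
Field: 319.70/20 → 15 → P, 38.52/10 → 3 → D; chars PD.
Square: 19.70/2 → 9, 8.52/1 → 8; chars 98.

PD98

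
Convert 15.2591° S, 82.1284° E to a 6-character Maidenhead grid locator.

NH14br

Add 180° to longitude and 90° to latitude: 262.1284, 74.7409.
Field (20°×10°, letters A–R): lon ⌊262.1284/20⌋ = 13 → N; lat ⌊74.7409/10⌋ = 7 → H.
Square (2°×1°, digits 0–9): lon ⌊2.1284/2⌋ = 1; lat ⌊4.7409/1⌋ = 4.
Subsquare (5′×2.5′, letters a–x): lon ⌊0.1284/0.0833333⌋ = 1 → b; lat ⌊0.7409/0.0416667⌋ = 17 → r.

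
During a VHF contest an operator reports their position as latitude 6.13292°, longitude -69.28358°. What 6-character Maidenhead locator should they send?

FJ56id

Add 180° to longitude and 90° to latitude: 110.7164, 96.1329.
Field: lon ⌊110.7164/20⌋ = 5 → F; lat ⌊96.1329/10⌋ = 9 → J.
Square: lon ⌊10.7164/2⌋ = 5; lat ⌊6.1329/1⌋ = 6.
Subsquare: lon ⌊0.7164/0.0833333⌋ = 8 → i; lat ⌊0.1329/0.0416667⌋ = 3 → d.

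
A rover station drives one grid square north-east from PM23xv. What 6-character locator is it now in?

PM33aw

Longitude subsquare x = 23; +1 → 24, wraps to 0 = a, carry into square.
Longitude square 2; +1 → 3.
Latitude subsquare v = 21; +1 → 22 = w.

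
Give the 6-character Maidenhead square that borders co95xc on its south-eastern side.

Longitude subsquare x = 23; +1 → 24, wraps to 0 = a, carry into square.
Longitude square 9; +1 → 10, wraps to 0, carry into field.
Longitude field C = 2; +1 → 3 = D.
Latitude subsquare c = 2; −1 → 1 = b.

DO05ab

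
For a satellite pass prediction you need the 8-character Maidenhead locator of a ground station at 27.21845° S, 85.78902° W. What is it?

Shift to the Maidenhead origin (180°W, 90°S): lon 94.21098, lat 62.78155.
Field: lon ⌊94.21098/20⌋ = 4 → E; lat ⌊62.78155/10⌋ = 6 → G.
Square: lon ⌊14.21098/2⌋ = 7; lat ⌊2.78155/1⌋ = 2.
Subsquare: lon ⌊0.21098/0.0833333⌋ = 2 → c; lat ⌊0.78155/0.0416667⌋ = 18 → s.
Extended square: lon ⌊0.04431/0.00833333⌋ = 5; lat ⌊0.03155/0.00416667⌋ = 7.

EG72cs57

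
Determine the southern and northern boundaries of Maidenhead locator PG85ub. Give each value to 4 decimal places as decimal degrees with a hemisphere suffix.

Field P=15, G=6: +15·20° lon, +6·10° lat → SW at lon 120°, lat -30°.
Square 8, 5: +8·2° lon, +5·1° lat → SW at lon 136°, lat -25°.
Subsquare u=20, b=1: +20·0.0833333° lon, +1·0.0416667° lat → SW at lon 137.667°, lat -24.9583°.
Cell spans 0.0833333° lon × 0.0416667° lat.
south 24.9583° S, north 24.9167° S.

24.9583° S, 24.9167° S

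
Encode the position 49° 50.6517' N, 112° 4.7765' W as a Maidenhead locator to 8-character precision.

Add 180° to longitude and 90° to latitude: 67.92039, 139.84420.
Field (20°×10°, letters A–R): 67.92039/20 → 3 → D, 139.84420/10 → 13 → N; chars DN.
Square (2°×1°, digits 0–9): 7.92039/2 → 3, 9.84420/1 → 9; chars 39.
Subsquare (5′×2.5′, letters a–x): 1.92039/0.0833333 → 23 → x, 0.84420/0.0416667 → 20 → u; chars xu.
Extended square (30″×15″, digits 0–9): 0.00372/0.00833333 → 0, 0.01086/0.00416667 → 2; chars 02.

DN39xu02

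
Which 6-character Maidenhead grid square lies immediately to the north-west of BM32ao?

BM22xp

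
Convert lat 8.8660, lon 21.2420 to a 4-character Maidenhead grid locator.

Add 180° to longitude and 90° to latitude: 201.24, 98.87.
Field: 201.24/20 → 10 → K, 98.87/10 → 9 → J; chars KJ.
Square: 1.24/2 → 0, 8.87/1 → 8; chars 08.

KJ08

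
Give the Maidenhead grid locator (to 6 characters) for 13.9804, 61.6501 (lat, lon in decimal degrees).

Add 180° to longitude and 90° to latitude: 241.6501, 103.9804.
Field (20°×10°, letters A–R): lon ⌊241.6501/20⌋ = 12 → M; lat ⌊103.9804/10⌋ = 10 → K.
Square (2°×1°, digits 0–9): lon ⌊1.6501/2⌋ = 0; lat ⌊3.9804/1⌋ = 3.
Subsquare (5′×2.5′, letters a–x): lon ⌊1.6501/0.0833333⌋ = 19 → t; lat ⌊0.9804/0.0416667⌋ = 23 → x.

MK03tx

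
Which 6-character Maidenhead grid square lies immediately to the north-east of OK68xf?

OK78ag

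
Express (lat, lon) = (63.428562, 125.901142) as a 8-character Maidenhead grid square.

PP23wk82

Shift to the Maidenhead origin (180°W, 90°S): lon 305.90114, lat 153.42856.
Field: lon ⌊305.90114/20⌋ = 15 → P; lat ⌊153.42856/10⌋ = 15 → P.
Square: lon ⌊5.90114/2⌋ = 2; lat ⌊3.42856/1⌋ = 3.
Subsquare: lon ⌊1.90114/0.0833333⌋ = 22 → w; lat ⌊0.42856/0.0416667⌋ = 10 → k.
Extended square: lon ⌊0.06781/0.00833333⌋ = 8; lat ⌊0.01190/0.00416667⌋ = 2.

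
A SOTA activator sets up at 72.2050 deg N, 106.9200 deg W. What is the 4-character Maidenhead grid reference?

DQ62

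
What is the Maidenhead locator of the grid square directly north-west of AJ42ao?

AJ32xp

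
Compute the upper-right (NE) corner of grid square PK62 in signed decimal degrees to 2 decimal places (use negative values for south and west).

13.00, 134.00

Field P=15, K=10: +15·20° lon, +10·10° lat → SW at lon 120°, lat 10°.
Square 6, 2: +6·2° lon, +2·1° lat → SW at lon 132°, lat 12°.
Cell spans 2° lon × 1° lat. NE corner is SW corner plus one full cell.
latitude 13.00, longitude 134.00.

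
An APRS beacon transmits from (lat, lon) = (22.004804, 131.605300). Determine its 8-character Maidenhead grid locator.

PL52ta21

Shift to the Maidenhead origin (180°W, 90°S): lon 311.60530, lat 112.00480.
Field: lon ⌊311.60530/20⌋ = 15 → P; lat ⌊112.00480/10⌋ = 11 → L.
Square: lon ⌊11.60530/2⌋ = 5; lat ⌊2.00480/1⌋ = 2.
Subsquare: lon ⌊1.60530/0.0833333⌋ = 19 → t; lat ⌊0.00480/0.0416667⌋ = 0 → a.
Extended square: lon ⌊0.02197/0.00833333⌋ = 2; lat ⌊0.00480/0.00416667⌋ = 1.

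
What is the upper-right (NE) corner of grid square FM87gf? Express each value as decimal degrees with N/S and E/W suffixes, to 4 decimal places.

Field F=5, M=12: +5·20° lon, +12·10° lat → SW at lon -80°, lat 30°.
Square 8, 7: +8·2° lon, +7·1° lat → SW at lon -64°, lat 37°.
Subsquare g=6, f=5: +6·0.0833333° lon, +5·0.0416667° lat → SW at lon -63.5°, lat 37.2083°.
Cell spans 0.0833333° lon × 0.0416667° lat. NE corner is SW corner plus one full cell.
latitude 37.2500° N, longitude 63.4167° W.

37.2500° N, 63.4167° W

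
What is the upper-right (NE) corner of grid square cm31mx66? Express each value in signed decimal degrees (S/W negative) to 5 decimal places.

31.98750, -132.94167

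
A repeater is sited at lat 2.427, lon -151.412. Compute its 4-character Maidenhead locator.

Add 180° to longitude and 90° to latitude: 28.59, 92.43.
Field (20°×10°, letters A–R): lon ⌊28.59/20⌋ = 1 → B; lat ⌊92.43/10⌋ = 9 → J.
Square (2°×1°, digits 0–9): lon ⌊8.59/2⌋ = 4; lat ⌊2.43/1⌋ = 2.

BJ42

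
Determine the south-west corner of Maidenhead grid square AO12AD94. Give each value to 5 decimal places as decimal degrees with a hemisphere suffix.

Field A=0, O=14: +0·20° lon, +14·10° lat → SW at lon -180°, lat 50°.
Square 1, 2: +1·2° lon, +2·1° lat → SW at lon -178°, lat 52°.
Subsquare a=0, d=3: +0·0.0833333° lon, +3·0.0416667° lat → SW at lon -178°, lat 52.125°.
Extended square 9, 4: +9·0.00833333° lon, +4·0.00416667° lat → SW at lon -177.925°, lat 52.1417°.
latitude 52.14167° N, longitude 177.92500° W.

52.14167° N, 177.92500° W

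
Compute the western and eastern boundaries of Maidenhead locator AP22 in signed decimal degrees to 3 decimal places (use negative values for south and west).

Field A=0, P=15: +0·20° lon, +15·10° lat → SW at lon -180°, lat 60°.
Square 2, 2: +2·2° lon, +2·1° lat → SW at lon -176°, lat 62°.
Cell spans 2° lon × 1° lat.
west -176.000, east -174.000.

-176.000, -174.000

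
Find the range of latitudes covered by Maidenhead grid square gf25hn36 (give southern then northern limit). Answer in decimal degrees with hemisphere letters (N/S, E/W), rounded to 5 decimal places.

34.43333° S, 34.42917° S

Field G=6, F=5: +6·20° lon, +5·10° lat → SW at lon -60°, lat -40°.
Square 2, 5: +2·2° lon, +5·1° lat → SW at lon -56°, lat -35°.
Subsquare h=7, n=13: +7·0.0833333° lon, +13·0.0416667° lat → SW at lon -55.4167°, lat -34.4583°.
Extended square 3, 6: +3·0.00833333° lon, +6·0.00416667° lat → SW at lon -55.3917°, lat -34.4333°.
Cell spans 0.00833333° lon × 0.00416667° lat.
south 34.43333° S, north 34.42917° S.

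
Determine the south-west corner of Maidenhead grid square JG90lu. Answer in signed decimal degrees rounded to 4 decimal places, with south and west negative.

-29.1667, 18.9167

Field J=9, G=6: +9·20° lon, +6·10° lat → SW at lon 0°, lat -30°.
Square 9, 0: +9·2° lon, +0·1° lat → SW at lon 18°, lat -30°.
Subsquare l=11, u=20: +11·0.0833333° lon, +20·0.0416667° lat → SW at lon 18.9167°, lat -29.1667°.
latitude -29.1667, longitude 18.9167.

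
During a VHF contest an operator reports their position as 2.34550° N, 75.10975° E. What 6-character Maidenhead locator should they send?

Shift to the Maidenhead origin (180°W, 90°S): lon 255.1098, lat 92.3455.
Field: lon ⌊255.1098/20⌋ = 12 → M; lat ⌊92.3455/10⌋ = 9 → J.
Square: lon ⌊15.1098/2⌋ = 7; lat ⌊2.3455/1⌋ = 2.
Subsquare: lon ⌊1.1098/0.0833333⌋ = 13 → n; lat ⌊0.3455/0.0416667⌋ = 8 → i.

MJ72ni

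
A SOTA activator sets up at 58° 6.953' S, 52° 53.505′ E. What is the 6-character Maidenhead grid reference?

LD61kv

Add 180° to longitude and 90° to latitude: 232.8918, 31.8841.
Field: lon ⌊232.8918/20⌋ = 11 → L; lat ⌊31.8841/10⌋ = 3 → D.
Square: lon ⌊12.8918/2⌋ = 6; lat ⌊1.8841/1⌋ = 1.
Subsquare: lon ⌊0.8918/0.0833333⌋ = 10 → k; lat ⌊0.8841/0.0416667⌋ = 21 → v.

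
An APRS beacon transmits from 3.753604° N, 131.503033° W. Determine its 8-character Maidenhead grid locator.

Add 180° to longitude and 90° to latitude: 48.49697, 93.75360.
Field: lon ⌊48.49697/20⌋ = 2 → C; lat ⌊93.75360/10⌋ = 9 → J.
Square: lon ⌊8.49697/2⌋ = 4; lat ⌊3.75360/1⌋ = 3.
Subsquare: lon ⌊0.49697/0.0833333⌋ = 5 → f; lat ⌊0.75360/0.0416667⌋ = 18 → s.
Extended square: lon ⌊0.08030/0.00833333⌋ = 9; lat ⌊0.00360/0.00416667⌋ = 0.

CJ43fs90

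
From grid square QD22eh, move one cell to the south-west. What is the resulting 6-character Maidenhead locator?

QD22dg

Longitude subsquare e = 4; −1 → 3 = d.
Latitude subsquare h = 7; −1 → 6 = g.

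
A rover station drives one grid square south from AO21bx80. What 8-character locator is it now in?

AO21bw89

Latitude extended square 0; −1 → -1, wraps to 9, carry into subsquare.
Latitude subsquare x = 23; −1 → 22 = w.
The longitude characters are unchanged.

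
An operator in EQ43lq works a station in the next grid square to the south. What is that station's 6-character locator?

EQ43lp

Latitude subsquare q = 16; −1 → 15 = p.
The longitude characters are unchanged.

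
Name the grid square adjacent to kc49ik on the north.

Latitude subsquare k = 10; +1 → 11 = l.
The longitude characters are unchanged.

KC49il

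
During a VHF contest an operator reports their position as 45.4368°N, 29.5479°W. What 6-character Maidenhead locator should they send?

HN55fk

Shift to the Maidenhead origin (180°W, 90°S): lon 150.4521, lat 135.4368.
Field (20°×10°, letters A–R): 150.4521/20 → 7 → H, 135.4368/10 → 13 → N; chars HN.
Square (2°×1°, digits 0–9): 10.4521/2 → 5, 5.4368/1 → 5; chars 55.
Subsquare (5′×2.5′, letters a–x): 0.4521/0.0833333 → 5 → f, 0.4368/0.0416667 → 10 → k; chars fk.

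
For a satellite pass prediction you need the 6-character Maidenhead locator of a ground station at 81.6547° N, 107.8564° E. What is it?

Offset from 180°W / 90°S: lon 287.8564°, lat 171.6547°.
Field: 287.8564/20 → 14 → O, 171.6547/10 → 17 → R; chars OR.
Square: 7.8564/2 → 3, 1.6547/1 → 1; chars 31.
Subsquare: 1.8564/0.0833333 → 22 → w, 0.6547/0.0416667 → 15 → p; chars wp.

OR31wp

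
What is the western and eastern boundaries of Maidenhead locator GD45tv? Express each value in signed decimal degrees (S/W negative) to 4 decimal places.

Field G=6, D=3: +6·20° lon, +3·10° lat → SW at lon -60°, lat -60°.
Square 4, 5: +4·2° lon, +5·1° lat → SW at lon -52°, lat -55°.
Subsquare t=19, v=21: +19·0.0833333° lon, +21·0.0416667° lat → SW at lon -50.4167°, lat -54.125°.
Cell spans 0.0833333° lon × 0.0416667° lat.
west -50.4167, east -50.3333.

-50.4167, -50.3333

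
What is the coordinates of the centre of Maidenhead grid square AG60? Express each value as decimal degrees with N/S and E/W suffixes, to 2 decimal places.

Field A=0, G=6: +0·20° lon, +6·10° lat → SW at lon -180°, lat -30°.
Square 6, 0: +6·2° lon, +0·1° lat → SW at lon -168°, lat -30°.
Cell spans 2° lon × 1° lat. Centre is SW corner plus half of each.
latitude 29.50° S, longitude 167.00° W.

29.50° S, 167.00° W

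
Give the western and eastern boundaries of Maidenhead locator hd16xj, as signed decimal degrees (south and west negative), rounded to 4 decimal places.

Field H=7, D=3: +7·20° lon, +3·10° lat → SW at lon -40°, lat -60°.
Square 1, 6: +1·2° lon, +6·1° lat → SW at lon -38°, lat -54°.
Subsquare x=23, j=9: +23·0.0833333° lon, +9·0.0416667° lat → SW at lon -36.0833°, lat -53.625°.
Cell spans 0.0833333° lon × 0.0416667° lat.
west -36.0833, east -36.0000.

-36.0833, -36.0000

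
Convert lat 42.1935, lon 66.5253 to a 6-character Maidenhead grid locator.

MN32ge

Offset from 180°W / 90°S: lon 246.5253°, lat 132.1935°.
Field (20°×10°, letters A–R): lon ⌊246.5253/20⌋ = 12 → M; lat ⌊132.1935/10⌋ = 13 → N.
Square (2°×1°, digits 0–9): lon ⌊6.5253/2⌋ = 3; lat ⌊2.1935/1⌋ = 2.
Subsquare (5′×2.5′, letters a–x): lon ⌊0.5253/0.0833333⌋ = 6 → g; lat ⌊0.1935/0.0416667⌋ = 4 → e.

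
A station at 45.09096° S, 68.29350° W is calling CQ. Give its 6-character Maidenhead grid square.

FE54uv

Offset from 180°W / 90°S: lon 111.7065°, lat 44.9090°.
Field (20°×10°, letters A–R): 111.7065/20 → 5 → F, 44.9090/10 → 4 → E; chars FE.
Square (2°×1°, digits 0–9): 11.7065/2 → 5, 4.9090/1 → 4; chars 54.
Subsquare (5′×2.5′, letters a–x): 1.7065/0.0833333 → 20 → u, 0.9090/0.0416667 → 21 → v; chars uv.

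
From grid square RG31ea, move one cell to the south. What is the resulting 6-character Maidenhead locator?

RG30ex

Latitude subsquare a = 0; −1 → -1, wraps to 23 = x, carry into square.
Latitude square 1; −1 → 0.
The longitude characters are unchanged.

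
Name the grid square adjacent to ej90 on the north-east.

Longitude square 9; +1 → 10, wraps to 0, carry into field.
Longitude field E = 4; +1 → 5 = F.
Latitude square 0; +1 → 1.

FJ01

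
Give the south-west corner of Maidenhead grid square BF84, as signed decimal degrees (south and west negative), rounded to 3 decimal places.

-36.000, -144.000

Field B=1, F=5: +1·20° lon, +5·10° lat → SW at lon -160°, lat -40°.
Square 8, 4: +8·2° lon, +4·1° lat → SW at lon -144°, lat -36°.
latitude -36.000, longitude -144.000.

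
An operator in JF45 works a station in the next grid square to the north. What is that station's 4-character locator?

JF46

Latitude square 5; +1 → 6.
The longitude characters are unchanged.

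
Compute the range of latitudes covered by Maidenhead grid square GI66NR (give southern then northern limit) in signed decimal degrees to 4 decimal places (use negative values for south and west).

-3.2917, -3.2500

Field G=6, I=8: +6·20° lon, +8·10° lat → SW at lon -60°, lat -10°.
Square 6, 6: +6·2° lon, +6·1° lat → SW at lon -48°, lat -4°.
Subsquare n=13, r=17: +13·0.0833333° lon, +17·0.0416667° lat → SW at lon -46.9167°, lat -3.29167°.
Cell spans 0.0833333° lon × 0.0416667° lat.
south -3.2917, north -3.2500.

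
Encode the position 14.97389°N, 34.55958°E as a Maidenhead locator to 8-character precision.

KK74gx73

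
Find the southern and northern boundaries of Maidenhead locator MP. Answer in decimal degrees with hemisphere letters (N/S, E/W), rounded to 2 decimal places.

60.00° N, 70.00° N

Field M=12, P=15: +12·20° lon, +15·10° lat → SW at lon 60°, lat 60°.
Cell spans 20° lon × 10° lat.
south 60.00° N, north 70.00° N.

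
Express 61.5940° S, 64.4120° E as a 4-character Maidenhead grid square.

MC28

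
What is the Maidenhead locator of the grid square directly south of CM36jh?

CM36jg

Latitude subsquare h = 7; −1 → 6 = g.
The longitude characters are unchanged.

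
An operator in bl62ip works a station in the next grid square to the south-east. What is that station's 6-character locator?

BL62jo

Longitude subsquare i = 8; +1 → 9 = j.
Latitude subsquare p = 15; −1 → 14 = o.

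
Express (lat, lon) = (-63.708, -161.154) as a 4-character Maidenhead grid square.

AC96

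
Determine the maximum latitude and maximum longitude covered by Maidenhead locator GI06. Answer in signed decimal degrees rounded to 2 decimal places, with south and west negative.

-3.00, -58.00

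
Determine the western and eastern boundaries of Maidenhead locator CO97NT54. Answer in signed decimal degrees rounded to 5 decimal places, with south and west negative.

-120.87500, -120.86667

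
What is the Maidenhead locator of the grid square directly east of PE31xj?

PE41aj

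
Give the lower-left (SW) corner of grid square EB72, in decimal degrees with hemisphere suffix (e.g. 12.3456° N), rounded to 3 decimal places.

Field E=4, B=1: +4·20° lon, +1·10° lat → SW at lon -100°, lat -80°.
Square 7, 2: +7·2° lon, +2·1° lat → SW at lon -86°, lat -78°.
latitude 78.000° S, longitude 86.000° W.

78.000° S, 86.000° W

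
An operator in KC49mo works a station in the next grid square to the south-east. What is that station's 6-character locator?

KC49nn

Longitude subsquare m = 12; +1 → 13 = n.
Latitude subsquare o = 14; −1 → 13 = n.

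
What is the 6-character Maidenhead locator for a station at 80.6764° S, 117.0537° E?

OA89mh

Shift to the Maidenhead origin (180°W, 90°S): lon 297.0537, lat 9.3236.
Field (20°×10°, letters A–R): lon ⌊297.0537/20⌋ = 14 → O; lat ⌊9.3236/10⌋ = 0 → A.
Square (2°×1°, digits 0–9): lon ⌊17.0537/2⌋ = 8; lat ⌊9.3236/1⌋ = 9.
Subsquare (5′×2.5′, letters a–x): lon ⌊1.0537/0.0833333⌋ = 12 → m; lat ⌊0.3236/0.0416667⌋ = 7 → h.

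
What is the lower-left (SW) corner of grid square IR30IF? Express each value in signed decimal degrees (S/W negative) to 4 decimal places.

80.2083, -13.3333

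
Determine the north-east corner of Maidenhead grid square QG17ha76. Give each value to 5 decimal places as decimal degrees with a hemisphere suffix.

Field Q=16, G=6: +16·20° lon, +6·10° lat → SW at lon 140°, lat -30°.
Square 1, 7: +1·2° lon, +7·1° lat → SW at lon 142°, lat -23°.
Subsquare h=7, a=0: +7·0.0833333° lon, +0·0.0416667° lat → SW at lon 142.583°, lat -23°.
Extended square 7, 6: +7·0.00833333° lon, +6·0.00416667° lat → SW at lon 142.642°, lat -22.975°.
Cell spans 0.00833333° lon × 0.00416667° lat. NE corner is SW corner plus one full cell.
latitude 22.97083° S, longitude 142.65000° E.

22.97083° S, 142.65000° E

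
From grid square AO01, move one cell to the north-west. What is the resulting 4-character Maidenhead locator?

Longitude square 0; −1 → -1, wraps to 9, carry into field.
Longitude field A = 0; −1 → -1, wraps to 17 = R, wrapping around the antimeridian.
Latitude square 1; +1 → 2.

RO92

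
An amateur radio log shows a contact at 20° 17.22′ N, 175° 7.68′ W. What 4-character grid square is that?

AL20

Shift to the Maidenhead origin (180°W, 90°S): lon 4.87, lat 110.29.
Field: 4.87/20 → 0 → A, 110.29/10 → 11 → L; chars AL.
Square: 4.87/2 → 2, 0.29/1 → 0; chars 20.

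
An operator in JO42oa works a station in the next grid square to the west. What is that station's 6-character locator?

Longitude subsquare o = 14; −1 → 13 = n.
The latitude characters are unchanged.

JO42na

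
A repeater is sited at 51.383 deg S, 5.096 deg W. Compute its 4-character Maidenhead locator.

ID78

Shift to the Maidenhead origin (180°W, 90°S): lon 174.90, lat 38.62.
Field (20°×10°, letters A–R): 174.90/20 → 8 → I, 38.62/10 → 3 → D; chars ID.
Square (2°×1°, digits 0–9): 14.90/2 → 7, 8.62/1 → 8; chars 78.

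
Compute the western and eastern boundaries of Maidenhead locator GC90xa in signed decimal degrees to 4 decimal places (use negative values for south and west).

Field G=6, C=2: +6·20° lon, +2·10° lat → SW at lon -60°, lat -70°.
Square 9, 0: +9·2° lon, +0·1° lat → SW at lon -42°, lat -70°.
Subsquare x=23, a=0: +23·0.0833333° lon, +0·0.0416667° lat → SW at lon -40.0833°, lat -70°.
Cell spans 0.0833333° lon × 0.0416667° lat.
west -40.0833, east -40.0000.

-40.0833, -40.0000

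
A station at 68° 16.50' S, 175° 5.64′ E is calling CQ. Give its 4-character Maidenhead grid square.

Offset from 180°W / 90°S: lon 355.09°, lat 21.72°.
Field (20°×10°, letters A–R): lon ⌊355.09/20⌋ = 17 → R; lat ⌊21.72/10⌋ = 2 → C.
Square (2°×1°, digits 0–9): lon ⌊15.09/2⌋ = 7; lat ⌊1.72/1⌋ = 1.

RC71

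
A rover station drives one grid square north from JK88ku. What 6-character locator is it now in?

JK88kv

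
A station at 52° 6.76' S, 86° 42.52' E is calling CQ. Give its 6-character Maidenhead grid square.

Shift to the Maidenhead origin (180°W, 90°S): lon 266.7087, lat 37.8873.
Field: 266.7087/20 → 13 → N, 37.8873/10 → 3 → D; chars ND.
Square: 6.7087/2 → 3, 7.8873/1 → 7; chars 37.
Subsquare: 0.7087/0.0833333 → 8 → i, 0.8873/0.0416667 → 21 → v; chars iv.

ND37iv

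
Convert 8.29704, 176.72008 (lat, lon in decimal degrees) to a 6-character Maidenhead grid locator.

RJ88ih

Offset from 180°W / 90°S: lon 356.7201°, lat 98.2970°.
Field: 356.7201/20 → 17 → R, 98.2970/10 → 9 → J; chars RJ.
Square: 16.7201/2 → 8, 8.2970/1 → 8; chars 88.
Subsquare: 0.7201/0.0833333 → 8 → i, 0.2970/0.0416667 → 7 → h; chars ih.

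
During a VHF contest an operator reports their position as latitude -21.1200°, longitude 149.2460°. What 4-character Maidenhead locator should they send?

Offset from 180°W / 90°S: lon 329.25°, lat 68.88°.
Field: lon ⌊329.25/20⌋ = 16 → Q; lat ⌊68.88/10⌋ = 6 → G.
Square: lon ⌊9.25/2⌋ = 4; lat ⌊8.88/1⌋ = 8.

QG48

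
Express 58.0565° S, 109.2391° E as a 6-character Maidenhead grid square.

OD41ow

Shift to the Maidenhead origin (180°W, 90°S): lon 289.2391, lat 31.9435.
Field (20°×10°, letters A–R): 289.2391/20 → 14 → O, 31.9435/10 → 3 → D; chars OD.
Square (2°×1°, digits 0–9): 9.2391/2 → 4, 1.9435/1 → 1; chars 41.
Subsquare (5′×2.5′, letters a–x): 1.2391/0.0833333 → 14 → o, 0.9435/0.0416667 → 22 → w; chars ow.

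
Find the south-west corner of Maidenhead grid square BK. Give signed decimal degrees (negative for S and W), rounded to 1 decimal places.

Field B=1, K=10: +1·20° lon, +10·10° lat → SW at lon -160°, lat 10°.
latitude 10.0, longitude -160.0.

10.0, -160.0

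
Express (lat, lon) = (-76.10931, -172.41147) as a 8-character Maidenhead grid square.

Add 180° to longitude and 90° to latitude: 7.58853, 13.89069.
Field (20°×10°, letters A–R): lon ⌊7.58853/20⌋ = 0 → A; lat ⌊13.89069/10⌋ = 1 → B.
Square (2°×1°, digits 0–9): lon ⌊7.58853/2⌋ = 3; lat ⌊3.89069/1⌋ = 3.
Subsquare (5′×2.5′, letters a–x): lon ⌊1.58853/0.0833333⌋ = 19 → t; lat ⌊0.89069/0.0416667⌋ = 21 → v.
Extended square (30″×15″, digits 0–9): lon ⌊0.00520/0.00833333⌋ = 0; lat ⌊0.01569/0.00416667⌋ = 3.

AB33tv03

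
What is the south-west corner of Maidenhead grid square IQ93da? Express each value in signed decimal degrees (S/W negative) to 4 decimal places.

73.0000, -1.7500

Field I=8, Q=16: +8·20° lon, +16·10° lat → SW at lon -20°, lat 70°.
Square 9, 3: +9·2° lon, +3·1° lat → SW at lon -2°, lat 73°.
Subsquare d=3, a=0: +3·0.0833333° lon, +0·0.0416667° lat → SW at lon -1.75°, lat 73°.
latitude 73.0000, longitude -1.7500.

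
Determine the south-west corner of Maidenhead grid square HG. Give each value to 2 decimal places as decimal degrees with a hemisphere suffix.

Field H=7, G=6: +7·20° lon, +6·10° lat → SW at lon -40°, lat -30°.
latitude 30.00° S, longitude 40.00° W.

30.00° S, 40.00° W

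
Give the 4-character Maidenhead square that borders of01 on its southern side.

Latitude square 1; −1 → 0.
The longitude characters are unchanged.

OF00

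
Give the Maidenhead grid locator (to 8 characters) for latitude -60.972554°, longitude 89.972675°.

NC49xa66

Add 180° to longitude and 90° to latitude: 269.97267, 29.02745.
Field: lon ⌊269.97267/20⌋ = 13 → N; lat ⌊29.02745/10⌋ = 2 → C.
Square: lon ⌊9.97267/2⌋ = 4; lat ⌊9.02745/1⌋ = 9.
Subsquare: lon ⌊1.97267/0.0833333⌋ = 23 → x; lat ⌊0.02745/0.0416667⌋ = 0 → a.
Extended square: lon ⌊0.05601/0.00833333⌋ = 6; lat ⌊0.02745/0.00416667⌋ = 6.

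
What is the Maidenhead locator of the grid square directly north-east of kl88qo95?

KL88ro06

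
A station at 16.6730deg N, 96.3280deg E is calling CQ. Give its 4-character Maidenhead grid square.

NK86

Add 180° to longitude and 90° to latitude: 276.33, 106.67.
Field: 276.33/20 → 13 → N, 106.67/10 → 10 → K; chars NK.
Square: 16.33/2 → 8, 6.67/1 → 6; chars 86.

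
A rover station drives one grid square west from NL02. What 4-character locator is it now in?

ML92

Longitude square 0; −1 → -1, wraps to 9, carry into field.
Longitude field N = 13; −1 → 12 = M.
The latitude characters are unchanged.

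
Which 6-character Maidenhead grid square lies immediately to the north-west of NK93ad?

Longitude subsquare a = 0; −1 → -1, wraps to 23 = x, carry into square.
Longitude square 9; −1 → 8.
Latitude subsquare d = 3; +1 → 4 = e.

NK83xe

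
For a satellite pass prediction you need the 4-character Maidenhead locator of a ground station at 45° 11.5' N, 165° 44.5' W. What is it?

AN75

Offset from 180°W / 90°S: lon 14.26°, lat 135.19°.
Field (20°×10°, letters A–R): 14.26/20 → 0 → A, 135.19/10 → 13 → N; chars AN.
Square (2°×1°, digits 0–9): 14.26/2 → 7, 5.19/1 → 5; chars 75.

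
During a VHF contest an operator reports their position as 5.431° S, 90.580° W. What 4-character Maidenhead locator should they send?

Shift to the Maidenhead origin (180°W, 90°S): lon 89.42, lat 84.57.
Field: 89.42/20 → 4 → E, 84.57/10 → 8 → I; chars EI.
Square: 9.42/2 → 4, 4.57/1 → 4; chars 44.

EI44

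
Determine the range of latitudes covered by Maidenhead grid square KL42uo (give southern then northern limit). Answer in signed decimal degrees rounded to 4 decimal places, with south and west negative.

Field K=10, L=11: +10·20° lon, +11·10° lat → SW at lon 20°, lat 20°.
Square 4, 2: +4·2° lon, +2·1° lat → SW at lon 28°, lat 22°.
Subsquare u=20, o=14: +20·0.0833333° lon, +14·0.0416667° lat → SW at lon 29.6667°, lat 22.5833°.
Cell spans 0.0833333° lon × 0.0416667° lat.
south 22.5833, north 22.6250.

22.5833, 22.6250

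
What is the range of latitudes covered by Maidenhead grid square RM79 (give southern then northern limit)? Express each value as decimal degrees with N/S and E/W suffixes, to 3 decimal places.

39.000° N, 40.000° N

Field R=17, M=12: +17·20° lon, +12·10° lat → SW at lon 160°, lat 30°.
Square 7, 9: +7·2° lon, +9·1° lat → SW at lon 174°, lat 39°.
Cell spans 2° lon × 1° lat.
south 39.000° N, north 40.000° N.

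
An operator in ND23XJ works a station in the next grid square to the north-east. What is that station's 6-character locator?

ND33ak

Longitude subsquare x = 23; +1 → 24, wraps to 0 = a, carry into square.
Longitude square 2; +1 → 3.
Latitude subsquare j = 9; +1 → 10 = k.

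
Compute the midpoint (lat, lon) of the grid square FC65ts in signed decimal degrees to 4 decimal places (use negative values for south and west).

Field F=5, C=2: +5·20° lon, +2·10° lat → SW at lon -80°, lat -70°.
Square 6, 5: +6·2° lon, +5·1° lat → SW at lon -68°, lat -65°.
Subsquare t=19, s=18: +19·0.0833333° lon, +18·0.0416667° lat → SW at lon -66.4167°, lat -64.25°.
Cell spans 0.0833333° lon × 0.0416667° lat. Centre is SW corner plus half of each.
latitude -64.2292, longitude -66.3750.

-64.2292, -66.3750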